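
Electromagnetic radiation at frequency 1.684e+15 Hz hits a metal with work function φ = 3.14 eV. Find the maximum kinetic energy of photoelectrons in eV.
3.8245 eV

Using Einstein's photoelectric equation: KE_max = hf - φ

First, calculate the photon energy:
E_photon = hf = (6.626×10⁻³⁴ J·s)(1.684e+15 Hz)
E_photon = 6.9645 eV

Then, the maximum kinetic energy:
KE_max = E_photon - φ = 6.9645 eV - 3.14 eV = 3.8245 eV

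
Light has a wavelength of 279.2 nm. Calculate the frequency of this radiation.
1.0738e+15 Hz

Using the wave equation: c = fλ

Solving for frequency:
f = c/λ = (3×10⁸ m/s) / (279.2×10⁻⁹ m)
f = 1.0738e+15 Hz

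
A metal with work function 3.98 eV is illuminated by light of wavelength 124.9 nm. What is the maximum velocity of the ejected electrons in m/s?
1.4463e+06 m/s

First, find the maximum kinetic energy:
E_photon = hc/λ = 9.9267 eV
KE_max = E_photon - φ = 9.9267 - 3.98 = 5.9467 eV

Convert to Joules: KE_max = 5.9467 × 1.602×10⁻¹⁹ J = 9.5276e-19 J

Then use KE = ½mv² to find velocity:
v = √(2·KE/m) = √(2 × 9.5276e-19 J / 9.109e-31 kg)
v = 1.4463e+06 m/s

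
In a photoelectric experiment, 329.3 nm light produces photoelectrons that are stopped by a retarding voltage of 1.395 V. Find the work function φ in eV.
2.37 eV

The stopping potential gives the maximum kinetic energy: KE_max = eV_s = 1.395 eV

From Einstein's photoelectric equation: KE_max = hc/λ - φ
Rearranging: φ = hc/λ - KE_max

Calculate photon energy:
E_photon = hc/λ = (6.626×10⁻³⁴ J·s)(3×10⁸ m/s) / (329.3×10⁻⁹ m) = 3.7651 eV

Therefore:
φ = 3.7651 - 1.395 = 2.37 eV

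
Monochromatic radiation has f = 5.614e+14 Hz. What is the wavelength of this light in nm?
534.01 nm

Using the wave equation: c = fλ

Solving for wavelength:
λ = c/f = (3×10⁸ m/s) / (5.614e+14 Hz)
λ = 534.01 nm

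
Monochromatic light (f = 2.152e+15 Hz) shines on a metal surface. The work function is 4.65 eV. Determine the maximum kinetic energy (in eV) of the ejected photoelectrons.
4.2500 eV

Using Einstein's photoelectric equation: KE_max = hf - φ

First, calculate the photon energy:
E_photon = hf = (6.626×10⁻³⁴ J·s)(2.152e+15 Hz)
E_photon = 8.9000 eV

Then, the maximum kinetic energy:
KE_max = E_photon - φ = 8.9000 eV - 4.65 eV = 4.2500 eV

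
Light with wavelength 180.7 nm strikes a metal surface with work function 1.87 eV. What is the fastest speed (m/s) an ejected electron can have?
1.3251e+06 m/s

First, find the maximum kinetic energy:
E_photon = hc/λ = 6.8613 eV
KE_max = E_photon - φ = 6.8613 - 1.87 = 4.9913 eV

Convert to Joules: KE_max = 4.9913 × 1.602×10⁻¹⁹ J = 7.9970e-19 J

Then use KE = ½mv² to find velocity:
v = √(2·KE/m) = √(2 × 7.9970e-19 J / 9.109e-31 kg)
v = 1.3251e+06 m/s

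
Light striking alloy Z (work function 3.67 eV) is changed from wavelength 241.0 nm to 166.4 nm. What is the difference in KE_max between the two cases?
2.3064 eV

Using Einstein's equation: KE_max = hc/λ - φ

For λ₁ = 241.0 nm:
KE₁ = hc/λ₁ - φ = 5.1446 - 3.67 = 1.4746 eV

For λ₂ = 166.4 nm:
KE₂ = hc/λ₂ - φ = 7.4510 - 3.67 = 3.7810 eV

Change in KE:
ΔKE = KE₂ - KE₁ = 3.7810 - 1.4746 = 2.3064 eV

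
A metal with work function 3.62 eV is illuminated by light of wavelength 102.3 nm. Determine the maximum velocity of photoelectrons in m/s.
1.7291e+06 m/s

First, find the maximum kinetic energy:
E_photon = hc/λ = 12.1197 eV
KE_max = E_photon - φ = 12.1197 - 3.62 = 8.4997 eV

Convert to Joules: KE_max = 8.4997 × 1.602×10⁻¹⁹ J = 1.3618e-18 J

Then use KE = ½mv² to find velocity:
v = √(2·KE/m) = √(2 × 1.3618e-18 J / 9.109e-31 kg)
v = 1.7291e+06 m/s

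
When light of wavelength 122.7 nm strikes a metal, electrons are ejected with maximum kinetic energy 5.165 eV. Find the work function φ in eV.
4.94 eV

From Einstein's photoelectric equation: KE_max = hf - φ = hc/λ - φ

Rearranging for φ:
φ = hc/λ - KE_max

Calculate photon energy:
E_photon = hc/λ = 10.1047 eV

Therefore:
φ = 10.1047 - 5.165 = 4.94 eV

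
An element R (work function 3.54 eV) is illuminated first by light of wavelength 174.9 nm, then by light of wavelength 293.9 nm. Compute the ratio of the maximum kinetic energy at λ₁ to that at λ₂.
5.2298

Using Einstein's equation: KE_max = hc/λ - φ

For λ₁ = 174.9 nm:
E₁ = hc/λ₁ = 7.0889 eV
KE₁ = E₁ - φ = 7.0889 - 3.54 = 3.5489 eV

For λ₂ = 293.9 nm:
E₂ = hc/λ₂ = 4.2186 eV
KE₂ = E₂ - φ = 4.2186 - 3.54 = 0.6786 eV

Ratio: KE₁/KE₂ = 3.5489/0.6786 = 5.2298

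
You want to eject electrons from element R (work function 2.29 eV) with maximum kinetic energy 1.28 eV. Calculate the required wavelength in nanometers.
347.29 nm

From Einstein's equation: KE_max = hc/λ - φ

Rearranging for λ:
hc/λ = KE_max + φ
λ = hc/(KE_max + φ)

Required photon energy:
E_photon = KE_max + φ = 1.28 + 2.29 = 3.57 eV

Required wavelength:
λ = hc/E_photon = (6.626×10⁻³⁴)(3×10⁸) / (3.57 × 1.602×10⁻¹⁹)
λ = 347.29 nm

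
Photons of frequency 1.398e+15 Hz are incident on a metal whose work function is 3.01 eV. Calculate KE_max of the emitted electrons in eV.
2.7717 eV

Using Einstein's photoelectric equation: KE_max = hf - φ

First, calculate the photon energy:
E_photon = hf = (6.626×10⁻³⁴ J·s)(1.398e+15 Hz)
E_photon = 5.7817 eV

Then, the maximum kinetic energy:
KE_max = E_photon - φ = 5.7817 eV - 3.01 eV = 2.7717 eV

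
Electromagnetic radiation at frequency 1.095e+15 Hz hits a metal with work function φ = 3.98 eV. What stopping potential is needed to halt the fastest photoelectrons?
0.5486 V

The stopping potential V_s satisfies: eV_s = KE_max

First, find KE_max using Einstein's equation:
E_photon = hf = (6.626×10⁻³⁴ J·s)(1.095e+15 Hz) = 4.5286 eV
KE_max = E_photon - φ = 4.5286 - 3.98 = 0.5486 eV

Since eV_s = KE_max:
V_s = KE_max/e = 0.5486 V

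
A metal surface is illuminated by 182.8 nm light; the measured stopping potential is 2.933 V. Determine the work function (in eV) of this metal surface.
3.85 eV

The stopping potential gives the maximum kinetic energy: KE_max = eV_s = 2.933 eV

From Einstein's photoelectric equation: KE_max = hc/λ - φ
Rearranging: φ = hc/λ - KE_max

Calculate photon energy:
E_photon = hc/λ = (6.626×10⁻³⁴ J·s)(3×10⁸ m/s) / (182.8×10⁻⁹ m) = 6.7825 eV

Therefore:
φ = 6.7825 - 2.933 = 3.85 eV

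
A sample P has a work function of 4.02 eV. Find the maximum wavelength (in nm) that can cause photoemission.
308.42 nm

The threshold wavelength is when the photon energy equals the work function:
hc/λ₀ = φ

Solving for λ₀:
λ₀ = hc/φ = (6.626×10⁻³⁴ J·s)(3×10⁸ m/s) / (4.02 eV × 1.602×10⁻¹⁹ J/eV)
λ₀ = 308.42 nm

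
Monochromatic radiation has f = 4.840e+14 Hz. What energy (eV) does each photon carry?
2.0017 eV

Using E = hf:

E = hf = (6.626×10⁻³⁴ J·s)(4.840e+14 Hz)
E = 2.0017 eV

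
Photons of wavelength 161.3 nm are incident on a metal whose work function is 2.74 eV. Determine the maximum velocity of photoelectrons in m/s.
1.3191e+06 m/s

First, find the maximum kinetic energy:
E_photon = hc/λ = 7.6866 eV
KE_max = E_photon - φ = 7.6866 - 2.74 = 4.9466 eV

Convert to Joules: KE_max = 4.9466 × 1.602×10⁻¹⁹ J = 7.9253e-19 J

Then use KE = ½mv² to find velocity:
v = √(2·KE/m) = √(2 × 7.9253e-19 J / 9.109e-31 kg)
v = 1.3191e+06 m/s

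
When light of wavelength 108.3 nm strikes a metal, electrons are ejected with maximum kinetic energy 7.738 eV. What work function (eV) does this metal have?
3.71 eV

From Einstein's photoelectric equation: KE_max = hf - φ = hc/λ - φ

Rearranging for φ:
φ = hc/λ - KE_max

Calculate photon energy:
E_photon = hc/λ = 11.4482 eV

Therefore:
φ = 11.4482 - 7.738 = 3.71 eV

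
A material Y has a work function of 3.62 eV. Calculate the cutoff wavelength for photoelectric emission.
342.50 nm

The threshold wavelength is when the photon energy equals the work function:
hc/λ₀ = φ

Solving for λ₀:
λ₀ = hc/φ = (6.626×10⁻³⁴ J·s)(3×10⁸ m/s) / (3.62 eV × 1.602×10⁻¹⁹ J/eV)
λ₀ = 342.50 nm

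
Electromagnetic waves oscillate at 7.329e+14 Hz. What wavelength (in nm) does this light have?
409.05 nm

Using the wave equation: c = fλ

Solving for wavelength:
λ = c/f = (3×10⁸ m/s) / (7.329e+14 Hz)
λ = 409.05 nm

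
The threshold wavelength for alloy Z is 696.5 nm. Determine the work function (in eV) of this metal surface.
1.78 eV

At the threshold wavelength, photon energy equals work function:
φ = hc/λ₀

Calculating:
φ = (6.626×10⁻³⁴ J·s)(3×10⁸ m/s) / (696.5×10⁻⁹ m)
φ = 1.78 eV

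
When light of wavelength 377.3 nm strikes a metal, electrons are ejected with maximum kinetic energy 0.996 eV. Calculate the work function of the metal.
2.29 eV

From Einstein's photoelectric equation: KE_max = hf - φ = hc/λ - φ

Rearranging for φ:
φ = hc/λ - KE_max

Calculate photon energy:
E_photon = hc/λ = 3.2861 eV

Therefore:
φ = 3.2861 - 0.996 = 2.29 eV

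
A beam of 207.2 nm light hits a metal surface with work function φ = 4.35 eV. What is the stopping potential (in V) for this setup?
1.6338 V

The stopping potential V_s satisfies: eV_s = KE_max

First, find KE_max using Einstein's equation:
E_photon = hc/λ = 5.9838 eV
KE_max = E_photon - φ = 5.9838 - 4.35 = 1.6338 eV

Since eV_s = KE_max:
V_s = KE_max/e = 1.6338 V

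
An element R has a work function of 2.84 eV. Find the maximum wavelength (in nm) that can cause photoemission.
436.56 nm

The threshold wavelength is when the photon energy equals the work function:
hc/λ₀ = φ

Solving for λ₀:
λ₀ = hc/φ = (6.626×10⁻³⁴ J·s)(3×10⁸ m/s) / (2.84 eV × 1.602×10⁻¹⁹ J/eV)
λ₀ = 436.56 nm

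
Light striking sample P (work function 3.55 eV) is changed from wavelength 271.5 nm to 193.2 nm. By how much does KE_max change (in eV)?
1.8508 eV

Using Einstein's equation: KE_max = hc/λ - φ

For λ₁ = 271.5 nm:
KE₁ = hc/λ₁ - φ = 4.5666 - 3.55 = 1.0166 eV

For λ₂ = 193.2 nm:
KE₂ = hc/λ₂ - φ = 6.4174 - 3.55 = 2.8674 eV

Change in KE:
ΔKE = KE₂ - KE₁ = 2.8674 - 1.0166 = 1.8508 eV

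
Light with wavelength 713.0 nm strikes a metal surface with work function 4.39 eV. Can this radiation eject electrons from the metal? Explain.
No

For photoemission, the photon energy must exceed the work function.

Photon energy: E = hc/λ = 1.7389 eV
Work function: φ = 4.39 eV

Since E_photon (1.7389 eV) < φ (4.39 eV), photoemission will NOT occur.
The threshold wavelength is λ₀ = hc/φ = 282.4 nm.
Since 713.0 nm > 282.4 nm, the photons lack sufficient energy.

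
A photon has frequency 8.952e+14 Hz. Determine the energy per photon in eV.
3.7022 eV

Using E = hf:

E = hf = (6.626×10⁻³⁴ J·s)(8.952e+14 Hz)
E = 3.7022 eV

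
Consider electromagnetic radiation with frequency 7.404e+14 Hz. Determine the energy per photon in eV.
3.0620 eV

Using E = hf:

E = hf = (6.626×10⁻³⁴ J·s)(7.404e+14 Hz)
E = 3.0620 eV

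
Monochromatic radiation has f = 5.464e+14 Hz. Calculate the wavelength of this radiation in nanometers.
548.67 nm

Using the wave equation: c = fλ

Solving for wavelength:
λ = c/f = (3×10⁸ m/s) / (5.464e+14 Hz)
λ = 548.67 nm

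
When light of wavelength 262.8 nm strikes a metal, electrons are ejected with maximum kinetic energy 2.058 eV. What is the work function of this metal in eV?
2.66 eV

From Einstein's photoelectric equation: KE_max = hf - φ = hc/λ - φ

Rearranging for φ:
φ = hc/λ - KE_max

Calculate photon energy:
E_photon = hc/λ = 4.7178 eV

Therefore:
φ = 4.7178 - 2.058 = 2.66 eV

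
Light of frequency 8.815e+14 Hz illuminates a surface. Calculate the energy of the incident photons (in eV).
3.6456 eV

Using E = hf:

E = hf = (6.626×10⁻³⁴ J·s)(8.815e+14 Hz)
E = 3.6456 eV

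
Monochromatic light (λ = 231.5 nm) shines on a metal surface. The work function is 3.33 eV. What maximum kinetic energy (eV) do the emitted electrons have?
2.0257 eV

Using Einstein's photoelectric equation: KE_max = hf - φ = hc/λ - φ

First, calculate the photon energy:
E_photon = hc/λ = (6.626×10⁻³⁴ J·s)(3×10⁸ m/s) / (231.5×10⁻⁹ m)
E_photon = 5.3557 eV

Then, the maximum kinetic energy:
KE_max = E_photon - φ = 5.3557 eV - 3.33 eV = 2.0257 eV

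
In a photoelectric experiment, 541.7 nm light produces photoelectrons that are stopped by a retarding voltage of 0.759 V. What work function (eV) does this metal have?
1.53 eV

The stopping potential gives the maximum kinetic energy: KE_max = eV_s = 0.759 eV

From Einstein's photoelectric equation: KE_max = hc/λ - φ
Rearranging: φ = hc/λ - KE_max

Calculate photon energy:
E_photon = hc/λ = (6.626×10⁻³⁴ J·s)(3×10⁸ m/s) / (541.7×10⁻⁹ m) = 2.2888 eV

Therefore:
φ = 2.2888 - 0.759 = 1.53 eV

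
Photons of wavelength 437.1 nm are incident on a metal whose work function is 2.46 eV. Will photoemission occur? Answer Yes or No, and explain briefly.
Yes

For photoemission, the photon energy must exceed the work function.

Photon energy: E = hc/λ = 2.8365 eV
Work function: φ = 2.46 eV

Since E_photon (2.8365 eV) > φ (2.46 eV), photoemission WILL occur.
The threshold wavelength is λ₀ = hc/φ = 504.0 nm.
Since 437.1 nm < 504.0 nm, the light has sufficient energy.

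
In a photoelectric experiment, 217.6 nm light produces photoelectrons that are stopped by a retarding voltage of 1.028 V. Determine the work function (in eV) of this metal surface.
4.67 eV

The stopping potential gives the maximum kinetic energy: KE_max = eV_s = 1.028 eV

From Einstein's photoelectric equation: KE_max = hc/λ - φ
Rearranging: φ = hc/λ - KE_max

Calculate photon energy:
E_photon = hc/λ = (6.626×10⁻³⁴ J·s)(3×10⁸ m/s) / (217.6×10⁻⁹ m) = 5.6978 eV

Therefore:
φ = 5.6978 - 1.028 = 4.67 eV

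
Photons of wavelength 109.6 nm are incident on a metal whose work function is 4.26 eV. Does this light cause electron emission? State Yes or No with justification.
Yes

For photoemission, the photon energy must exceed the work function.

Photon energy: E = hc/λ = 11.3124 eV
Work function: φ = 4.26 eV

Since E_photon (11.3124 eV) > φ (4.26 eV), photoemission WILL occur.
The threshold wavelength is λ₀ = hc/φ = 291.0 nm.
Since 109.6 nm < 291.0 nm, the light has sufficient energy.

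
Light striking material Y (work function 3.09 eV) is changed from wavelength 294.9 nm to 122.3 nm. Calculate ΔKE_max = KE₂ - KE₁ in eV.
5.9334 eV

Using Einstein's equation: KE_max = hc/λ - φ

For λ₁ = 294.9 nm:
KE₁ = hc/λ₁ - φ = 4.2043 - 3.09 = 1.1143 eV

For λ₂ = 122.3 nm:
KE₂ = hc/λ₂ - φ = 10.1377 - 3.09 = 7.0477 eV

Change in KE:
ΔKE = KE₂ - KE₁ = 7.0477 - 1.1143 = 5.9334 eV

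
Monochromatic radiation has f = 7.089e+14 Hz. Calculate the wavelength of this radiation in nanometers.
422.90 nm

Using the wave equation: c = fλ

Solving for wavelength:
λ = c/f = (3×10⁸ m/s) / (7.089e+14 Hz)
λ = 422.90 nm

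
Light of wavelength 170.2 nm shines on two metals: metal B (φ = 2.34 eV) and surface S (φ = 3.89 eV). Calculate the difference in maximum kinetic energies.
1.5500 eV

Using KE_max = hc/λ - φ for each metal:

Photon energy: E = hc/λ = 7.2846 eV

For metal B (φ₁ = 2.34 eV):
KE₁ = E - φ₁ = 7.2846 - 2.34 = 4.9446 eV

For surface S (φ₂ = 3.89 eV):
KE₂ = E - φ₂ = 7.2846 - 3.89 = 3.3946 eV

Difference:
ΔKE = KE₁ - KE₂ = 4.9446 - 3.3946 = 1.5500 eV

Note: The difference equals the difference in work functions: 3.89 - 2.34 = 1.55 eV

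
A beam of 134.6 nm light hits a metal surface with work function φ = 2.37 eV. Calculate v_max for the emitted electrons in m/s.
1.5513e+06 m/s

First, find the maximum kinetic energy:
E_photon = hc/λ = 9.2113 eV
KE_max = E_photon - φ = 9.2113 - 2.37 = 6.8413 eV

Convert to Joules: KE_max = 6.8413 × 1.602×10⁻¹⁹ J = 1.0961e-18 J

Then use KE = ½mv² to find velocity:
v = √(2·KE/m) = √(2 × 1.0961e-18 J / 9.109e-31 kg)
v = 1.5513e+06 m/s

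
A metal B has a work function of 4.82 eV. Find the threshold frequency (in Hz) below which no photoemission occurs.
1.1655e+15 Hz

The threshold frequency is when the photon energy equals the work function:
hf₀ = φ

Solving for f₀:
f₀ = φ/h = (4.82 eV × 1.602×10⁻¹⁹ J/eV) / (6.626×10⁻³⁴ J·s)
f₀ = 1.1655e+15 Hz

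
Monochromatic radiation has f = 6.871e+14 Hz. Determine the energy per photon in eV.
2.8416 eV

Using E = hf:

E = hf = (6.626×10⁻³⁴ J·s)(6.871e+14 Hz)
E = 2.8416 eV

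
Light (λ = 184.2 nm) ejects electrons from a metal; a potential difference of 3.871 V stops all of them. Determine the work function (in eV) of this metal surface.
2.86 eV

The stopping potential gives the maximum kinetic energy: KE_max = eV_s = 3.871 eV

From Einstein's photoelectric equation: KE_max = hc/λ - φ
Rearranging: φ = hc/λ - KE_max

Calculate photon energy:
E_photon = hc/λ = (6.626×10⁻³⁴ J·s)(3×10⁸ m/s) / (184.2×10⁻⁹ m) = 6.7310 eV

Therefore:
φ = 6.7310 - 3.871 = 2.86 eV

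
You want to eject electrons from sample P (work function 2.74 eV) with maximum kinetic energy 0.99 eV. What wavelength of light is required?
332.40 nm

From Einstein's equation: KE_max = hc/λ - φ

Rearranging for λ:
hc/λ = KE_max + φ
λ = hc/(KE_max + φ)

Required photon energy:
E_photon = KE_max + φ = 0.99 + 2.74 = 3.73 eV

Required wavelength:
λ = hc/E_photon = (6.626×10⁻³⁴)(3×10⁸) / (3.73 × 1.602×10⁻¹⁹)
λ = 332.40 nm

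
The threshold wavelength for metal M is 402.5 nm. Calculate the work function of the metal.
3.08 eV

At the threshold wavelength, photon energy equals work function:
φ = hc/λ₀

Calculating:
φ = (6.626×10⁻³⁴ J·s)(3×10⁸ m/s) / (402.5×10⁻⁹ m)
φ = 3.08 eV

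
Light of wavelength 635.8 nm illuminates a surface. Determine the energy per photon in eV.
1.9501 eV

Using E = hf = hc/λ:

E = hc/λ = (6.626×10⁻³⁴ J·s)(3×10⁸ m/s) / (635.8×10⁻⁹ m)
E = 1.9501 eV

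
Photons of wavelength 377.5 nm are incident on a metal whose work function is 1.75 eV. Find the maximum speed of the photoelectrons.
7.3466e+05 m/s

First, find the maximum kinetic energy:
E_photon = hc/λ = 3.2843 eV
KE_max = E_photon - φ = 3.2843 - 1.75 = 1.5343 eV

Convert to Joules: KE_max = 1.5343 × 1.602×10⁻¹⁹ J = 2.4583e-19 J

Then use KE = ½mv² to find velocity:
v = √(2·KE/m) = √(2 × 2.4583e-19 J / 9.109e-31 kg)
v = 7.3466e+05 m/s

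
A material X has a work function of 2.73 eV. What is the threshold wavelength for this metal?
454.15 nm

The threshold wavelength is when the photon energy equals the work function:
hc/λ₀ = φ

Solving for λ₀:
λ₀ = hc/φ = (6.626×10⁻³⁴ J·s)(3×10⁸ m/s) / (2.73 eV × 1.602×10⁻¹⁹ J/eV)
λ₀ = 454.15 nm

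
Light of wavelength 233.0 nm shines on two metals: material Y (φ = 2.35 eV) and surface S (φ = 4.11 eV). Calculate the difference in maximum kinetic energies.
1.7600 eV

Using KE_max = hc/λ - φ for each metal:

Photon energy: E = hc/λ = 5.3212 eV

For material Y (φ₁ = 2.35 eV):
KE₁ = E - φ₁ = 5.3212 - 2.35 = 2.9712 eV

For surface S (φ₂ = 4.11 eV):
KE₂ = E - φ₂ = 5.3212 - 4.11 = 1.2112 eV

Difference:
ΔKE = KE₁ - KE₂ = 2.9712 - 1.2112 = 1.7600 eV

Note: The difference equals the difference in work functions: 4.11 - 2.35 = 1.76 eV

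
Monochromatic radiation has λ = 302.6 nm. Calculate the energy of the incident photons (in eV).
4.0973 eV

Using E = hf = hc/λ:

E = hc/λ = (6.626×10⁻³⁴ J·s)(3×10⁸ m/s) / (302.6×10⁻⁹ m)
E = 4.0973 eV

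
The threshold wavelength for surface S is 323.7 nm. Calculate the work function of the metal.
3.83 eV

At the threshold wavelength, photon energy equals work function:
φ = hc/λ₀

Calculating:
φ = (6.626×10⁻³⁴ J·s)(3×10⁸ m/s) / (323.7×10⁻⁹ m)
φ = 3.83 eV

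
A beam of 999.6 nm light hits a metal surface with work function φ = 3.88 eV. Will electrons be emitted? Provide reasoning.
No

For photoemission, the photon energy must exceed the work function.

Photon energy: E = hc/λ = 1.2403 eV
Work function: φ = 3.88 eV

Since E_photon (1.2403 eV) < φ (3.88 eV), photoemission will NOT occur.
The threshold wavelength is λ₀ = hc/φ = 319.5 nm.
Since 999.6 nm > 319.5 nm, the photons lack sufficient energy.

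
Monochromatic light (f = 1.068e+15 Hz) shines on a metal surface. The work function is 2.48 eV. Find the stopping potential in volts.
1.9369 V

The stopping potential V_s satisfies: eV_s = KE_max

First, find KE_max using Einstein's equation:
E_photon = hf = (6.626×10⁻³⁴ J·s)(1.068e+15 Hz) = 4.4169 eV
KE_max = E_photon - φ = 4.4169 - 2.48 = 1.9369 eV

Since eV_s = KE_max:
V_s = KE_max/e = 1.9369 V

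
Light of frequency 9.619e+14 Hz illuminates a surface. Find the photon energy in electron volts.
3.9781 eV

Using E = hf:

E = hf = (6.626×10⁻³⁴ J·s)(9.619e+14 Hz)
E = 3.9781 eV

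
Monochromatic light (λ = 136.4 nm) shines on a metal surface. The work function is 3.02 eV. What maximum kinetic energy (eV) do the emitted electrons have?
6.0698 eV

Using Einstein's photoelectric equation: KE_max = hf - φ = hc/λ - φ

First, calculate the photon energy:
E_photon = hc/λ = (6.626×10⁻³⁴ J·s)(3×10⁸ m/s) / (136.4×10⁻⁹ m)
E_photon = 9.0898 eV

Then, the maximum kinetic energy:
KE_max = E_photon - φ = 9.0898 eV - 3.02 eV = 6.0698 eV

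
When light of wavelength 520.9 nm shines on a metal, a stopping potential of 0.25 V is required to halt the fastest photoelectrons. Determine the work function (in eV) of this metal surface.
2.13 eV

The stopping potential gives the maximum kinetic energy: KE_max = eV_s = 0.25 eV

From Einstein's photoelectric equation: KE_max = hc/λ - φ
Rearranging: φ = hc/λ - KE_max

Calculate photon energy:
E_photon = hc/λ = (6.626×10⁻³⁴ J·s)(3×10⁸ m/s) / (520.9×10⁻⁹ m) = 2.3802 eV

Therefore:
φ = 2.3802 - 0.25 = 2.13 eV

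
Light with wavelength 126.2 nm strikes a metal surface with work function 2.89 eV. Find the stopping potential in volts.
6.9344 V

The stopping potential V_s satisfies: eV_s = KE_max

First, find KE_max using Einstein's equation:
E_photon = hc/λ = 9.8244 eV
KE_max = E_photon - φ = 9.8244 - 2.89 = 6.9344 eV

Since eV_s = KE_max:
V_s = KE_max/e = 6.9344 V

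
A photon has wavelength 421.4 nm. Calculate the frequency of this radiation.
7.1142e+14 Hz

Using the wave equation: c = fλ

Solving for frequency:
f = c/λ = (3×10⁸ m/s) / (421.4×10⁻⁹ m)
f = 7.1142e+14 Hz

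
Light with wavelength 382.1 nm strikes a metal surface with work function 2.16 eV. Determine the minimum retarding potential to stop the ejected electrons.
1.0848 V

The stopping potential V_s satisfies: eV_s = KE_max

First, find KE_max using Einstein's equation:
E_photon = hc/λ = 3.2448 eV
KE_max = E_photon - φ = 3.2448 - 2.16 = 1.0848 eV

Since eV_s = KE_max:
V_s = KE_max/e = 1.0848 V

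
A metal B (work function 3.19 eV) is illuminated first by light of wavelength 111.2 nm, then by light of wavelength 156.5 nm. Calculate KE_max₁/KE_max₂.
1.6820

Using Einstein's equation: KE_max = hc/λ - φ

For λ₁ = 111.2 nm:
E₁ = hc/λ₁ = 11.1497 eV
KE₁ = E₁ - φ = 11.1497 - 3.19 = 7.9597 eV

For λ₂ = 156.5 nm:
E₂ = hc/λ₂ = 7.9223 eV
KE₂ = E₂ - φ = 7.9223 - 3.19 = 4.7323 eV

Ratio: KE₁/KE₂ = 7.9597/4.7323 = 1.6820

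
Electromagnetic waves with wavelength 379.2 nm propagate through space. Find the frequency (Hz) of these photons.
7.9059e+14 Hz

Using the wave equation: c = fλ

Solving for frequency:
f = c/λ = (3×10⁸ m/s) / (379.2×10⁻⁹ m)
f = 7.9059e+14 Hz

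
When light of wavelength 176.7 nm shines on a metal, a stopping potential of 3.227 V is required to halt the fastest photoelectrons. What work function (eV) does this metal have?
3.79 eV

The stopping potential gives the maximum kinetic energy: KE_max = eV_s = 3.227 eV

From Einstein's photoelectric equation: KE_max = hc/λ - φ
Rearranging: φ = hc/λ - KE_max

Calculate photon energy:
E_photon = hc/λ = (6.626×10⁻³⁴ J·s)(3×10⁸ m/s) / (176.7×10⁻⁹ m) = 7.0166 eV

Therefore:
φ = 7.0166 - 3.227 = 3.79 eV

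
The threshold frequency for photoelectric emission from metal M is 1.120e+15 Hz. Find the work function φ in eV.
4.63 eV

At the threshold frequency, photon energy equals work function:
φ = hf₀

Calculating:
φ = (6.626×10⁻³⁴ J·s)(1.120e+15 Hz)
φ = 4.63 eV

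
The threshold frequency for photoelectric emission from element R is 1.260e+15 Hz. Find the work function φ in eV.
5.21 eV

At the threshold frequency, photon energy equals work function:
φ = hf₀

Calculating:
φ = (6.626×10⁻³⁴ J·s)(1.260e+15 Hz)
φ = 5.21 eV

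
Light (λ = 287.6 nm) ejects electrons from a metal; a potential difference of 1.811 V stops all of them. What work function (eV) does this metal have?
2.50 eV

The stopping potential gives the maximum kinetic energy: KE_max = eV_s = 1.811 eV

From Einstein's photoelectric equation: KE_max = hc/λ - φ
Rearranging: φ = hc/λ - KE_max

Calculate photon energy:
E_photon = hc/λ = (6.626×10⁻³⁴ J·s)(3×10⁸ m/s) / (287.6×10⁻⁹ m) = 4.3110 eV

Therefore:
φ = 4.3110 - 1.811 = 2.50 eV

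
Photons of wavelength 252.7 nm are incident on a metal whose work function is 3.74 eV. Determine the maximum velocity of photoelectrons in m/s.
6.4054e+05 m/s

First, find the maximum kinetic energy:
E_photon = hc/λ = 4.9064 eV
KE_max = E_photon - φ = 4.9064 - 3.74 = 1.1664 eV

Convert to Joules: KE_max = 1.1664 × 1.602×10⁻¹⁹ J = 1.8687e-19 J

Then use KE = ½mv² to find velocity:
v = √(2·KE/m) = √(2 × 1.8687e-19 J / 9.109e-31 kg)
v = 6.4054e+05 m/s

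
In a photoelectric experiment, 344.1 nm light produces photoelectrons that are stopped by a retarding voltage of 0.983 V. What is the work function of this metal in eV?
2.62 eV

The stopping potential gives the maximum kinetic energy: KE_max = eV_s = 0.983 eV

From Einstein's photoelectric equation: KE_max = hc/λ - φ
Rearranging: φ = hc/λ - KE_max

Calculate photon energy:
E_photon = hc/λ = (6.626×10⁻³⁴ J·s)(3×10⁸ m/s) / (344.1×10⁻⁹ m) = 3.6031 eV

Therefore:
φ = 3.6031 - 0.983 = 2.62 eV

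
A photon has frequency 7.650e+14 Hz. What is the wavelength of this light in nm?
391.89 nm

Using the wave equation: c = fλ

Solving for wavelength:
λ = c/f = (3×10⁸ m/s) / (7.650e+14 Hz)
λ = 391.89 nm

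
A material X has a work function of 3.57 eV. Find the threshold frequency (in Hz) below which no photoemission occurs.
8.6322e+14 Hz

The threshold frequency is when the photon energy equals the work function:
hf₀ = φ

Solving for f₀:
f₀ = φ/h = (3.57 eV × 1.602×10⁻¹⁹ J/eV) / (6.626×10⁻³⁴ J·s)
f₀ = 8.6322e+14 Hz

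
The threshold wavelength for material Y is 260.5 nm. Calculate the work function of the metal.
4.76 eV

At the threshold wavelength, photon energy equals work function:
φ = hc/λ₀

Calculating:
φ = (6.626×10⁻³⁴ J·s)(3×10⁸ m/s) / (260.5×10⁻⁹ m)
φ = 4.76 eV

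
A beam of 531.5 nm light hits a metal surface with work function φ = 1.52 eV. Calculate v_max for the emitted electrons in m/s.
5.3468e+05 m/s

First, find the maximum kinetic energy:
E_photon = hc/λ = 2.3327 eV
KE_max = E_photon - φ = 2.3327 - 1.52 = 0.8127 eV

Convert to Joules: KE_max = 0.8127 × 1.602×10⁻¹⁹ J = 1.3021e-19 J

Then use KE = ½mv² to find velocity:
v = √(2·KE/m) = √(2 × 1.3021e-19 J / 9.109e-31 kg)
v = 5.3468e+05 m/s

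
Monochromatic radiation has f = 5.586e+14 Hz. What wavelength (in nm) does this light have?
536.69 nm

Using the wave equation: c = fλ

Solving for wavelength:
λ = c/f = (3×10⁸ m/s) / (5.586e+14 Hz)
λ = 536.69 nm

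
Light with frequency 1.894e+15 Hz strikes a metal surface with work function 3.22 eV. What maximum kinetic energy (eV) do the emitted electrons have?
4.6130 eV

Using Einstein's photoelectric equation: KE_max = hf - φ

First, calculate the photon energy:
E_photon = hf = (6.626×10⁻³⁴ J·s)(1.894e+15 Hz)
E_photon = 7.8330 eV

Then, the maximum kinetic energy:
KE_max = E_photon - φ = 7.8330 eV - 3.22 eV = 4.6130 eV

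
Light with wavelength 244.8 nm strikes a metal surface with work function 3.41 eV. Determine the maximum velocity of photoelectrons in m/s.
7.6293e+05 m/s

First, find the maximum kinetic energy:
E_photon = hc/λ = 5.0647 eV
KE_max = E_photon - φ = 5.0647 - 3.41 = 1.6547 eV

Convert to Joules: KE_max = 1.6547 × 1.602×10⁻¹⁹ J = 2.6511e-19 J

Then use KE = ½mv² to find velocity:
v = √(2·KE/m) = √(2 × 2.6511e-19 J / 9.109e-31 kg)
v = 7.6293e+05 m/s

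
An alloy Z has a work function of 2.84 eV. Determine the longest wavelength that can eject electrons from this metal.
436.56 nm

The threshold wavelength is when the photon energy equals the work function:
hc/λ₀ = φ

Solving for λ₀:
λ₀ = hc/φ = (6.626×10⁻³⁴ J·s)(3×10⁸ m/s) / (2.84 eV × 1.602×10⁻¹⁹ J/eV)
λ₀ = 436.56 nm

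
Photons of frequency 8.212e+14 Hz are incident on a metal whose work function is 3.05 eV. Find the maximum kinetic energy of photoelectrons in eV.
0.3462 eV

Using Einstein's photoelectric equation: KE_max = hf - φ

First, calculate the photon energy:
E_photon = hf = (6.626×10⁻³⁴ J·s)(8.212e+14 Hz)
E_photon = 3.3962 eV

Then, the maximum kinetic energy:
KE_max = E_photon - φ = 3.3962 eV - 3.05 eV = 0.3462 eV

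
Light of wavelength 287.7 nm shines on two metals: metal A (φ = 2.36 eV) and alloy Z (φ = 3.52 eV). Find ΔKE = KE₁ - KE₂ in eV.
1.1600 eV

Using KE_max = hc/λ - φ for each metal:

Photon energy: E = hc/λ = 4.3095 eV

For metal A (φ₁ = 2.36 eV):
KE₁ = E - φ₁ = 4.3095 - 2.36 = 1.9495 eV

For alloy Z (φ₂ = 3.52 eV):
KE₂ = E - φ₂ = 4.3095 - 3.52 = 0.7895 eV

Difference:
ΔKE = KE₁ - KE₂ = 1.9495 - 0.7895 = 1.1600 eV

Note: The difference equals the difference in work functions: 3.52 - 2.36 = 1.16 eV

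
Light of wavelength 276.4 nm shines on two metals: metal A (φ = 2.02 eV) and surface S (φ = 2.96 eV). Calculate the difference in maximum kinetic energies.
0.9400 eV

Using KE_max = hc/λ - φ for each metal:

Photon energy: E = hc/λ = 4.4857 eV

For metal A (φ₁ = 2.02 eV):
KE₁ = E - φ₁ = 4.4857 - 2.02 = 2.4657 eV

For surface S (φ₂ = 2.96 eV):
KE₂ = E - φ₂ = 4.4857 - 2.96 = 1.5257 eV

Difference:
ΔKE = KE₁ - KE₂ = 2.4657 - 1.5257 = 0.9400 eV

Note: The difference equals the difference in work functions: 2.96 - 2.02 = 0.94 eV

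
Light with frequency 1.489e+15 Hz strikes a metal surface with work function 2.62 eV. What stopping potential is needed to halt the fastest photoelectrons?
3.5380 V

The stopping potential V_s satisfies: eV_s = KE_max

First, find KE_max using Einstein's equation:
E_photon = hf = (6.626×10⁻³⁴ J·s)(1.489e+15 Hz) = 6.1580 eV
KE_max = E_photon - φ = 6.1580 - 2.62 = 3.5380 eV

Since eV_s = KE_max:
V_s = KE_max/e = 3.5380 V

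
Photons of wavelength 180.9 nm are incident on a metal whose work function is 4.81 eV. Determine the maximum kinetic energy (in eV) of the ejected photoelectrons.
2.0437 eV

Using Einstein's photoelectric equation: KE_max = hf - φ = hc/λ - φ

First, calculate the photon energy:
E_photon = hc/λ = (6.626×10⁻³⁴ J·s)(3×10⁸ m/s) / (180.9×10⁻⁹ m)
E_photon = 6.8537 eV

Then, the maximum kinetic energy:
KE_max = E_photon - φ = 6.8537 eV - 4.81 eV = 2.0437 eV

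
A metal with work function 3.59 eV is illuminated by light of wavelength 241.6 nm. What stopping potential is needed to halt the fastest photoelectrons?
1.5418 V

The stopping potential V_s satisfies: eV_s = KE_max

First, find KE_max using Einstein's equation:
E_photon = hc/λ = 5.1318 eV
KE_max = E_photon - φ = 5.1318 - 3.59 = 1.5418 eV

Since eV_s = KE_max:
V_s = KE_max/e = 1.5418 V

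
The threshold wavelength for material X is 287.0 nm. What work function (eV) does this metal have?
4.32 eV

At the threshold wavelength, photon energy equals work function:
φ = hc/λ₀

Calculating:
φ = (6.626×10⁻³⁴ J·s)(3×10⁸ m/s) / (287.0×10⁻⁹ m)
φ = 4.32 eV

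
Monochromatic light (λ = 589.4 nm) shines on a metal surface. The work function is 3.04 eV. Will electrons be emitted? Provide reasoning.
No

For photoemission, the photon energy must exceed the work function.

Photon energy: E = hc/λ = 2.1036 eV
Work function: φ = 3.04 eV

Since E_photon (2.1036 eV) < φ (3.04 eV), photoemission will NOT occur.
The threshold wavelength is λ₀ = hc/φ = 407.8 nm.
Since 589.4 nm > 407.8 nm, the photons lack sufficient energy.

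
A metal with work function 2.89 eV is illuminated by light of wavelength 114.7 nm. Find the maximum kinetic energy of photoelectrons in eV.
7.9194 eV

Using Einstein's photoelectric equation: KE_max = hf - φ = hc/λ - φ

First, calculate the photon energy:
E_photon = hc/λ = (6.626×10⁻³⁴ J·s)(3×10⁸ m/s) / (114.7×10⁻⁹ m)
E_photon = 10.8094 eV

Then, the maximum kinetic energy:
KE_max = E_photon - φ = 10.8094 eV - 2.89 eV = 7.9194 eV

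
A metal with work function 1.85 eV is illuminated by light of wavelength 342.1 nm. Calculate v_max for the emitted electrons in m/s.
7.9000e+05 m/s

First, find the maximum kinetic energy:
E_photon = hc/λ = 3.6242 eV
KE_max = E_photon - φ = 3.6242 - 1.85 = 1.7742 eV

Convert to Joules: KE_max = 1.7742 × 1.602×10⁻¹⁹ J = 2.8426e-19 J

Then use KE = ½mv² to find velocity:
v = √(2·KE/m) = √(2 × 2.8426e-19 J / 9.109e-31 kg)
v = 7.9000e+05 m/s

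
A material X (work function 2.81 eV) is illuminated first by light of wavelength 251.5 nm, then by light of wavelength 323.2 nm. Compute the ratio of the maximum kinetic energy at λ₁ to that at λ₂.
2.0658

Using Einstein's equation: KE_max = hc/λ - φ

For λ₁ = 251.5 nm:
E₁ = hc/λ₁ = 4.9298 eV
KE₁ = E₁ - φ = 4.9298 - 2.81 = 2.1198 eV

For λ₂ = 323.2 nm:
E₂ = hc/λ₂ = 3.8361 eV
KE₂ = E₂ - φ = 3.8361 - 2.81 = 1.0261 eV

Ratio: KE₁/KE₂ = 2.1198/1.0261 = 2.0658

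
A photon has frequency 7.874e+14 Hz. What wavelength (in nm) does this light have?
380.74 nm

Using the wave equation: c = fλ

Solving for wavelength:
λ = c/f = (3×10⁸ m/s) / (7.874e+14 Hz)
λ = 380.74 nm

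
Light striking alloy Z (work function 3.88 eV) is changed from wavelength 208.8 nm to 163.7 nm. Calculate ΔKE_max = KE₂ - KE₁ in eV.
1.6359 eV

Using Einstein's equation: KE_max = hc/λ - φ

For λ₁ = 208.8 nm:
KE₁ = hc/λ₁ - φ = 5.9379 - 3.88 = 2.0579 eV

For λ₂ = 163.7 nm:
KE₂ = hc/λ₂ - φ = 7.5739 - 3.88 = 3.6939 eV

Change in KE:
ΔKE = KE₂ - KE₁ = 3.6939 - 2.0579 = 1.6359 eV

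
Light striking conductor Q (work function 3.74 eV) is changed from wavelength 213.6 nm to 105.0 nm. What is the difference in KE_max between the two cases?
6.0035 eV

Using Einstein's equation: KE_max = hc/λ - φ

For λ₁ = 213.6 nm:
KE₁ = hc/λ₁ - φ = 5.8045 - 3.74 = 2.0645 eV

For λ₂ = 105.0 nm:
KE₂ = hc/λ₂ - φ = 11.8080 - 3.74 = 8.0680 eV

Change in KE:
ΔKE = KE₂ - KE₁ = 8.0680 - 2.0645 = 6.0035 eV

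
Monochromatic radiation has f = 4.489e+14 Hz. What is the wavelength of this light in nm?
667.84 nm

Using the wave equation: c = fλ

Solving for wavelength:
λ = c/f = (3×10⁸ m/s) / (4.489e+14 Hz)
λ = 667.84 nm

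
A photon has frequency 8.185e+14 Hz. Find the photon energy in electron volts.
3.3850 eV

Using E = hf:

E = hf = (6.626×10⁻³⁴ J·s)(8.185e+14 Hz)
E = 3.3850 eV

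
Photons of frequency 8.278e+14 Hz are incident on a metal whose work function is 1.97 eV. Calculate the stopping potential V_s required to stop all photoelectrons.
1.4535 V

The stopping potential V_s satisfies: eV_s = KE_max

First, find KE_max using Einstein's equation:
E_photon = hf = (6.626×10⁻³⁴ J·s)(8.278e+14 Hz) = 3.4235 eV
KE_max = E_photon - φ = 3.4235 - 1.97 = 1.4535 eV

Since eV_s = KE_max:
V_s = KE_max/e = 1.4535 V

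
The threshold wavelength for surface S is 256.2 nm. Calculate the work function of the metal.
4.84 eV

At the threshold wavelength, photon energy equals work function:
φ = hc/λ₀

Calculating:
φ = (6.626×10⁻³⁴ J·s)(3×10⁸ m/s) / (256.2×10⁻⁹ m)
φ = 4.84 eV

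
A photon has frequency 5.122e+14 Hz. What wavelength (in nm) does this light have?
585.30 nm

Using the wave equation: c = fλ

Solving for wavelength:
λ = c/f = (3×10⁸ m/s) / (5.122e+14 Hz)
λ = 585.30 nm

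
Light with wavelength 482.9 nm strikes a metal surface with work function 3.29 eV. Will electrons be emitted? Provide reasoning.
No

For photoemission, the photon energy must exceed the work function.

Photon energy: E = hc/λ = 2.5675 eV
Work function: φ = 3.29 eV

Since E_photon (2.5675 eV) < φ (3.29 eV), photoemission will NOT occur.
The threshold wavelength is λ₀ = hc/φ = 376.9 nm.
Since 482.9 nm > 376.9 nm, the photons lack sufficient energy.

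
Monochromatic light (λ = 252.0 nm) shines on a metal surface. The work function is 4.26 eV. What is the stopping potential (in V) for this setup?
0.6600 V

The stopping potential V_s satisfies: eV_s = KE_max

First, find KE_max using Einstein's equation:
E_photon = hc/λ = 4.9200 eV
KE_max = E_photon - φ = 4.9200 - 4.26 = 0.6600 eV

Since eV_s = KE_max:
V_s = KE_max/e = 0.6600 V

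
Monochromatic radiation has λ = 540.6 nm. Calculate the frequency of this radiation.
5.5456e+14 Hz

Using the wave equation: c = fλ

Solving for frequency:
f = c/λ = (3×10⁸ m/s) / (540.6×10⁻⁹ m)
f = 5.5456e+14 Hz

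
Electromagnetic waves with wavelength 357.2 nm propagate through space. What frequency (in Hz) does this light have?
8.3928e+14 Hz

Using the wave equation: c = fλ

Solving for frequency:
f = c/λ = (3×10⁸ m/s) / (357.2×10⁻⁹ m)
f = 8.3928e+14 Hz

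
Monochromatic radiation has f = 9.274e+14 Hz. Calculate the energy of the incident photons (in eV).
3.8354 eV

Using E = hf:

E = hf = (6.626×10⁻³⁴ J·s)(9.274e+14 Hz)
E = 3.8354 eV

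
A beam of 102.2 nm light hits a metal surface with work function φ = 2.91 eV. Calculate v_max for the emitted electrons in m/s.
1.8011e+06 m/s

First, find the maximum kinetic energy:
E_photon = hc/λ = 12.1315 eV
KE_max = E_photon - φ = 12.1315 - 2.91 = 9.2215 eV

Convert to Joules: KE_max = 9.2215 × 1.602×10⁻¹⁹ J = 1.4775e-18 J

Then use KE = ½mv² to find velocity:
v = √(2·KE/m) = √(2 × 1.4775e-18 J / 9.109e-31 kg)
v = 1.8011e+06 m/s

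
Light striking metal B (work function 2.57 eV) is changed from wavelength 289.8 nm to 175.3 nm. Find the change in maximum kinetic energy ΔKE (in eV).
2.7944 eV

Using Einstein's equation: KE_max = hc/λ - φ

For λ₁ = 289.8 nm:
KE₁ = hc/λ₁ - φ = 4.2783 - 2.57 = 1.7083 eV

For λ₂ = 175.3 nm:
KE₂ = hc/λ₂ - φ = 7.0727 - 2.57 = 4.5027 eV

Change in KE:
ΔKE = KE₂ - KE₁ = 4.5027 - 1.7083 = 2.7944 eV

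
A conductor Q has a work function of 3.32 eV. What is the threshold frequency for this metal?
8.0277e+14 Hz

The threshold frequency is when the photon energy equals the work function:
hf₀ = φ

Solving for f₀:
f₀ = φ/h = (3.32 eV × 1.602×10⁻¹⁹ J/eV) / (6.626×10⁻³⁴ J·s)
f₀ = 8.0277e+14 Hz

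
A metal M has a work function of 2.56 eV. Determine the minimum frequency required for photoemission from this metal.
6.1901e+14 Hz

The threshold frequency is when the photon energy equals the work function:
hf₀ = φ

Solving for f₀:
f₀ = φ/h = (2.56 eV × 1.602×10⁻¹⁹ J/eV) / (6.626×10⁻³⁴ J·s)
f₀ = 6.1901e+14 Hz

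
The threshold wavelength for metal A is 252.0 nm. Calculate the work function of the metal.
4.92 eV

At the threshold wavelength, photon energy equals work function:
φ = hc/λ₀

Calculating:
φ = (6.626×10⁻³⁴ J·s)(3×10⁸ m/s) / (252.0×10⁻⁹ m)
φ = 4.92 eV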